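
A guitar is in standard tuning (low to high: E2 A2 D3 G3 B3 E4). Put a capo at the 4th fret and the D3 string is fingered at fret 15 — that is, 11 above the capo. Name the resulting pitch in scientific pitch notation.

The capo raises the open D3 by 4 semitones to F♯3; fretting 11 more gives D3 + 4 + 11 = D3 + 15 semitones = F4.

F4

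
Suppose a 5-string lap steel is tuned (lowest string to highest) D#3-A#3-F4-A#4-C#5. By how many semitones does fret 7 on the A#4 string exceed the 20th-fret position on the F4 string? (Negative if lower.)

A#4 at fret 7 → F5 (MIDI 77); F4 at fret 20 → C#6 (MIDI 85).
77 − 85 = -8, so the two pitches are 8 semitones apart.

-8 semitones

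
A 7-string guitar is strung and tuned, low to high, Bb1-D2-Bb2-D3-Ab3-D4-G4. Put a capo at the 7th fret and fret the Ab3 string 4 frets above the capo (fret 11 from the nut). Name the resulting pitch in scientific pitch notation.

The capo raises the open Ab3 by 7 semitones to Eb4; fretting 4 more gives Ab3 + 7 + 4 = Ab3 + 11 semitones = G4.

G4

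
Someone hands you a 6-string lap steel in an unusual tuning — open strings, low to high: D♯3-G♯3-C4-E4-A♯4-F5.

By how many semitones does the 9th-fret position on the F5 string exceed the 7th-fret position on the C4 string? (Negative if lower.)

19 semitones

F5 at fret 9 → D6 (MIDI 86); C4 at fret 7 → G4 (MIDI 67).
86 − 67 = 19, so the two pitches are 19 semitones apart.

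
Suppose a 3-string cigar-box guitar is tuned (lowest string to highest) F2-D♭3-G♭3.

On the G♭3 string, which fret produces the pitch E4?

10

E4 is 10 semitones above the open G♭3 (Gb–G–Ab–A–…–D–Eb–E), so it sits at fret 10.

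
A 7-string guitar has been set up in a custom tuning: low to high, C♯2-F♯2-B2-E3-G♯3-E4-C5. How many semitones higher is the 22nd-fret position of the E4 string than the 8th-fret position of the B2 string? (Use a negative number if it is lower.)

E4 at fret 22 → D6 (MIDI 86); B2 at fret 8 → G3 (MIDI 55).
86 − 55 = 31, so the two pitches are 31 semitones apart.

31 semitones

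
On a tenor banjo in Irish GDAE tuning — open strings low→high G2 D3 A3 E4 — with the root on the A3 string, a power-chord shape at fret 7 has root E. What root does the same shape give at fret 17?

D

Moving from fret 7 to fret 17 shifts the root by 10 semitones.
E up 10 semitones is D.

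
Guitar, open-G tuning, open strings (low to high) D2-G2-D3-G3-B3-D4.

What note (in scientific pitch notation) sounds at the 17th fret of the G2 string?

C4

G2 is MIDI 43. Adding 17 gives 60, which is C4.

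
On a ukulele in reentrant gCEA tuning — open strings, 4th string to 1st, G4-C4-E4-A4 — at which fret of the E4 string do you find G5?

G5 is 15 semitones above the open E4 (E–F–F#–G–…–F–F#–G), so it sits at fret 15.

15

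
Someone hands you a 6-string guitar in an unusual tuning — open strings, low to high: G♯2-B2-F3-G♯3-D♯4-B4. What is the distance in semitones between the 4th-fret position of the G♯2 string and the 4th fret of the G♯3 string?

G♯2 at fret 4 → C3 (MIDI 48); G♯3 at fret 4 → C4 (MIDI 60).
48 − 60 = -12, so the two pitches are 12 semitones apart, with C4 the higher.

12 semitones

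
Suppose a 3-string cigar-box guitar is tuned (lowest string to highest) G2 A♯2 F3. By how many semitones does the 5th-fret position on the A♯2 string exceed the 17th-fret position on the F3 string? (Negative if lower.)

A♯2 at fret 5 → D♯3 (MIDI 51); F3 at fret 17 → A♯4 (MIDI 70).
51 − 70 = -19, so the two pitches are 19 semitones apart.

-19 semitones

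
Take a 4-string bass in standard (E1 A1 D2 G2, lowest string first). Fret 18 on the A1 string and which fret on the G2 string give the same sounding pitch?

Fret 18 on A1 is MIDI 33 + 18 = 51 (D#3). On the G2 string (open MIDI 43), that pitch is 51 − 43 = fret 8.

8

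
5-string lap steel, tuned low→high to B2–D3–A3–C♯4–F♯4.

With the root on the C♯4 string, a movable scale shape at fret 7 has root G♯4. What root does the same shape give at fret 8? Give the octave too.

A4

Moving from fret 7 to fret 8 shifts the root by 1 semitone.
G♯4 up 1 semitone is A4.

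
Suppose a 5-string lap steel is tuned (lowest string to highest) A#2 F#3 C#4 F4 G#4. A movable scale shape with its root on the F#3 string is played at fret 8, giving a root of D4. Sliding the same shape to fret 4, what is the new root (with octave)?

Moving from fret 8 to fret 4 shifts the root by -4 semitones.
D4 down 4 semitones is A#3.

A#3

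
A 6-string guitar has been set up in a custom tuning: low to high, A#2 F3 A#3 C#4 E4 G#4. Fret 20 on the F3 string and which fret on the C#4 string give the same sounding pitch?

Fret 20 on F3 is MIDI 53 + 20 = 73 (C#5). On the C#4 string (open MIDI 61), that pitch is 73 − 61 = fret 12.

12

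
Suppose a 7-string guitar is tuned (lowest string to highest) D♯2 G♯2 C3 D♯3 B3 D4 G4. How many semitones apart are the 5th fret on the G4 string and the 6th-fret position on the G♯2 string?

G4 at fret 5 → C5 (MIDI 72); G♯2 at fret 6 → D3 (MIDI 50).
72 − 50 = 22, so the two pitches are 22 semitones apart, with C5 the higher.

22 semitones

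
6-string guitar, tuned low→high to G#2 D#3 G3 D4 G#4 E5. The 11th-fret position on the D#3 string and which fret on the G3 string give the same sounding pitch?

Fret 11 on D#3 is MIDI 51 + 11 = 62 (D4). On the G3 string (open MIDI 55), that pitch is 62 − 55 = fret 7.

7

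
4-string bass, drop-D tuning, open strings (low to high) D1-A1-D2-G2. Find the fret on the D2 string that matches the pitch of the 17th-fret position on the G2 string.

22

G2 at fret 17 is G2 + 17 semitones = C4.
The open D2 string is 5 semitones below the open G2, so the same pitch on the D2 string lies at fret 17 + 5 = 22.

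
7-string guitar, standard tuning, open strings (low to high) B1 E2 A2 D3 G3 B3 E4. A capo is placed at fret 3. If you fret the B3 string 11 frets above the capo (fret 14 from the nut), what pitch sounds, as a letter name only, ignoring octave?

C#

The capo raises the open B3 by 3 semitones to D4; fretting 11 more gives B3 + 3 + 11 = B3 + 14 semitones, landing on C#.
(Also written Db.)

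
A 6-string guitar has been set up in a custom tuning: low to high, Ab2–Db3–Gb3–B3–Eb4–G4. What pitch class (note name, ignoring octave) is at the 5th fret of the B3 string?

E

The open B3 string plus 5 semitones: B–C–Db–D–Eb–E.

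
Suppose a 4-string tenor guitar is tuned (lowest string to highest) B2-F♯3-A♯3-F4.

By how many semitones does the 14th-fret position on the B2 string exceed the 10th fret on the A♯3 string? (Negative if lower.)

B2 at fret 14 → C♯4 (MIDI 61); A♯3 at fret 10 → G♯4 (MIDI 68).
61 − 68 = -7, so the two pitches are 7 semitones apart.

-7 semitones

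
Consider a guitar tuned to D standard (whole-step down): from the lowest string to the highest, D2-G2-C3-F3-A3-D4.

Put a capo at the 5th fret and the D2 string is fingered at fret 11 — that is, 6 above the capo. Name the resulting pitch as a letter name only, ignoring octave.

C♯

The capo raises the open D2 by 5 semitones to G2; fretting 6 more gives D2 + 5 + 6 = D2 + 11 semitones, landing on C♯.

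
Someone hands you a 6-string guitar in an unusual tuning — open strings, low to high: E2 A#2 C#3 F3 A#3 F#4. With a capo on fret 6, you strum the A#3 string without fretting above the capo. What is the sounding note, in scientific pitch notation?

The capo raises the open A#3 by 6 semitones to E4; fretting 0 more gives A#3 + 6 + 0 = A#3 + 6 semitones = E4.

E4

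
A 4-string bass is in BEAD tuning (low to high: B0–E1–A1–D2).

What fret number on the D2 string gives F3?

F3 is 15 semitones above the open D2 (D–D#–E–F–…–D#–E–F), so it sits at fret 15.

15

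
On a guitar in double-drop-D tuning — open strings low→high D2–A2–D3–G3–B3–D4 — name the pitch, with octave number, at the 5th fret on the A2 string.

D3

A2 is MIDI 45. Adding 5 gives 50, which is D3.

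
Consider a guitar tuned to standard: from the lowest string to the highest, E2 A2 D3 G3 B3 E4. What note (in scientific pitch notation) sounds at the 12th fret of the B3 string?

B3 is MIDI 59. Adding 12 gives 71, which is B4.

B4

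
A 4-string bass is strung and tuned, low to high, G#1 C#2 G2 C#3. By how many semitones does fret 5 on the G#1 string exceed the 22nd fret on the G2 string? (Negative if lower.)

-28 semitones

G#1 at fret 5 → C#2 (MIDI 37); G2 at fret 22 → F4 (MIDI 65).
37 − 65 = -28, so the two pitches are 28 semitones apart.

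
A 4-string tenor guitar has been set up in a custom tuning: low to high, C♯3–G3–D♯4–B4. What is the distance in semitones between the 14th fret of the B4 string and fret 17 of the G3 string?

13 semitones

B4 at fret 14 → C♯6 (MIDI 85); G3 at fret 17 → C5 (MIDI 72).
85 − 72 = 13, so the two pitches are 13 semitones apart, with C♯6 the higher.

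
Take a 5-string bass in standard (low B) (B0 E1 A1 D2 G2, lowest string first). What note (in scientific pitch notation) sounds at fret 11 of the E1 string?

D♯2

E1 is MIDI 28. Adding 11 gives 39, which is D♯2.
(Equivalently spelled E♭2.)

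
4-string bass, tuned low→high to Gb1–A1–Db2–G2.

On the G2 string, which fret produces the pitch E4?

E4 is 21 semitones above the open G2 (G–Ab–A–Bb–…–D–Eb–E), so it sits at fret 21.

21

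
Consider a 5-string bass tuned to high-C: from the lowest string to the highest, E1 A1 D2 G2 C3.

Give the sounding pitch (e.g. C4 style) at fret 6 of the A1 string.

D#2

Each fret is one semitone, so A1 + 6 = D#2.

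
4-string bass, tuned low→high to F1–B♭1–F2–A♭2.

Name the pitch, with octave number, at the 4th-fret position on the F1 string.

A1

The open F1 string plus 4 semitones: F–Gb–G–Ab–A.
No B→C boundary is crossed, so the octave stays at 1.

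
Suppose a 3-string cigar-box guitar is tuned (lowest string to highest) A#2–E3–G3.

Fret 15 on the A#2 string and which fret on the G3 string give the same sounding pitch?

6

Fret 15 on A#2 is MIDI 46 + 15 = 61 (C#4). On the G3 string (open MIDI 55), that pitch is 61 − 55 = fret 6.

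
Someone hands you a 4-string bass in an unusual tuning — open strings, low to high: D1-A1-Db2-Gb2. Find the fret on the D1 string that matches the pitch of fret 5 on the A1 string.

A1 at fret 5 is A1 + 5 semitones = D2.
The open D1 string is 7 semitones below the open A1, so the same pitch on the D1 string lies at fret 5 + 7 = 12.

12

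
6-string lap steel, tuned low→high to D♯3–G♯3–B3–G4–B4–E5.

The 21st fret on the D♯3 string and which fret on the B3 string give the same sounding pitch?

13

Fret 21 on D♯3 is MIDI 51 + 21 = 72 (C5). On the B3 string (open MIDI 59), that pitch is 72 − 59 = fret 13.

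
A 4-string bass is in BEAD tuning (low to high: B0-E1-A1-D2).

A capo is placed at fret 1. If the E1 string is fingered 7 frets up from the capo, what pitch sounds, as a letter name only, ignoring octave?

C

The capo raises the open E1 by 1 semitone to F1; fretting 7 more gives E1 + 1 + 7 = E1 + 8 semitones, landing on C.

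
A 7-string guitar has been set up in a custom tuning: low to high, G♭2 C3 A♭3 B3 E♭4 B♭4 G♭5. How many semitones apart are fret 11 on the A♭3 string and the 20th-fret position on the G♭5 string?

A♭3 at fret 11 → G4 (MIDI 67); G♭5 at fret 20 → D7 (MIDI 98).
67 − 98 = -31, so the two pitches are 31 semitones apart, with D7 the higher.

31 semitones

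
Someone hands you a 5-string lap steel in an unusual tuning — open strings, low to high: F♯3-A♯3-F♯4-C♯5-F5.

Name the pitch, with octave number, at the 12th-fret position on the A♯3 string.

A♯4

Each fret is one semitone, so A♯3 + 12 = A♯4.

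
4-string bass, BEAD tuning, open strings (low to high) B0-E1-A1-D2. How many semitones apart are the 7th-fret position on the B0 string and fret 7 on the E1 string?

5 semitones

B0 at fret 7 → F#1 (MIDI 30); E1 at fret 7 → B1 (MIDI 35).
30 − 35 = -5, so the two pitches are 5 semitones apart, with B1 the higher.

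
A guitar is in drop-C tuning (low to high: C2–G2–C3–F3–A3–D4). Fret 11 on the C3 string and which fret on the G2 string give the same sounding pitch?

Fret 11 on C3 is MIDI 48 + 11 = 59 (B3). On the G2 string (open MIDI 43), that pitch is 59 − 43 = fret 16.

16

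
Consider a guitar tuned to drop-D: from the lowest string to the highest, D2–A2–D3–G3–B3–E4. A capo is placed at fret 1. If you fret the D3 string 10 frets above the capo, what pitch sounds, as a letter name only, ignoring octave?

The capo raises the open D3 by 1 semitone to D#3; fretting 10 more gives D3 + 1 + 10 = D3 + 11 semitones, landing on C#.
(Also written Db.)

C#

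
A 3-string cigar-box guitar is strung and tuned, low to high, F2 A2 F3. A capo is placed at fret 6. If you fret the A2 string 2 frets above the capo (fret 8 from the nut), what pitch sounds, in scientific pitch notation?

F3

The capo raises the open A2 by 6 semitones to D♯3; fretting 2 more gives A2 + 6 + 2 = A2 + 8 semitones = F3.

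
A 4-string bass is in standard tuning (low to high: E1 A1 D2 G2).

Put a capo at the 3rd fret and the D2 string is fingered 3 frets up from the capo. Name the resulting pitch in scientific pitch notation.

The capo raises the open D2 by 3 semitones to F2; fretting 3 more gives D2 + 3 + 3 = D2 + 6 semitones = G#2.
(Also written Ab.)

G#2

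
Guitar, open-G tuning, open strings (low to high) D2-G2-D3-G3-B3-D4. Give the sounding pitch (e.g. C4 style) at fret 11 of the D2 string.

C♯3

Each fret is one semitone, so D2 + 11 = C♯3.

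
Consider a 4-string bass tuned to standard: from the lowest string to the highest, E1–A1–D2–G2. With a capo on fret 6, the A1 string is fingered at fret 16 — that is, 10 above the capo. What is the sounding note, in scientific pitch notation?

The capo raises the open A1 by 6 semitones to D#2; fretting 10 more gives A1 + 6 + 10 = A1 + 16 semitones = C#3.
(Also written Db.)

C#3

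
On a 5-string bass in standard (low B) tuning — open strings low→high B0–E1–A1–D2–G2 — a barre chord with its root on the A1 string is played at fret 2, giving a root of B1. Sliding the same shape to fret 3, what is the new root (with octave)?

Moving from fret 2 to fret 3 shifts the root by 1 semitone.
B1 up 1 semitone is C2.

C2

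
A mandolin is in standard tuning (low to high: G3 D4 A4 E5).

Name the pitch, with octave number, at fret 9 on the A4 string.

F#5

Each fret is one semitone, so A4 + 9 = F#5.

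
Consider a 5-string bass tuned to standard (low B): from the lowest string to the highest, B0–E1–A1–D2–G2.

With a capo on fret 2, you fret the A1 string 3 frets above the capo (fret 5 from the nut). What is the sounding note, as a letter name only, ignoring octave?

D

The capo raises the open A1 by 2 semitones to B1; fretting 3 more gives A1 + 2 + 3 = A1 + 5 semitones, landing on D.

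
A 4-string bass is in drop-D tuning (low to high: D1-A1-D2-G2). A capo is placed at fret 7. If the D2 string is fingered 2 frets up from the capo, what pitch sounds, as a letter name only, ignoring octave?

B

The capo raises the open D2 by 7 semitones to A2; fretting 2 more gives D2 + 7 + 2 = D2 + 9 semitones, landing on B.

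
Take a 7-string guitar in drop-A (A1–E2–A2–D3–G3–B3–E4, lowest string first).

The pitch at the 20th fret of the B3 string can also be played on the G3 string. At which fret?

24

B3 at fret 20 is B3 + 20 semitones = G5.
The open G3 string is 4 semitones below the open B3, so the same pitch on the G3 string lies at fret 20 + 4 = 24.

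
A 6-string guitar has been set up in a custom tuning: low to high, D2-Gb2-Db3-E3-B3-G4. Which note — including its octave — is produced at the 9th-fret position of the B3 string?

Each fret is one semitone, so B3 + 9 = Ab4.
(Equivalently spelled G#4.)

Ab4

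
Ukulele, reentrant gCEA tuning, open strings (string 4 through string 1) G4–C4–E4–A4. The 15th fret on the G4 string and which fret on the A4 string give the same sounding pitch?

G4 at fret 15 is G4 + 15 semitones = A#5.
The open A4 string is 2 semitones above the open G4, so the same pitch on the A4 string lies at fret 15 − 2 = 13.

13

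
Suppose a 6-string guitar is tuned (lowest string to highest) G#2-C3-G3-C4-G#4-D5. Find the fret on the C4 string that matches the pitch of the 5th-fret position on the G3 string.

0

G3 at fret 5 is G3 + 5 semitones = C4.
The open C4 string is 5 semitones above the open G3, so the same pitch on the C4 string lies at fret 5 − 5 = 0.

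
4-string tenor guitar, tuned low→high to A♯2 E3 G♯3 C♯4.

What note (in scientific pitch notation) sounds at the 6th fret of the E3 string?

E3 is MIDI 52. Adding 6 gives 58, which is A♯3.

A♯3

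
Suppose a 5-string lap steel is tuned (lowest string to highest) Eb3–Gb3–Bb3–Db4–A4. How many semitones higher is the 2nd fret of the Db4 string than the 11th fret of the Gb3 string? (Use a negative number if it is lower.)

Db4 at fret 2 → Eb4 (MIDI 63); Gb3 at fret 11 → F4 (MIDI 65).
63 − 65 = -2, so the two pitches are 2 semitones apart.

-2 semitones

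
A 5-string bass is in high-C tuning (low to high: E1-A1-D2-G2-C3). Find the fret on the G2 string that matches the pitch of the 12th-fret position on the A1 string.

A1 at fret 12 is A1 + 12 semitones = A2.
The open G2 string is 10 semitones above the open A1, so the same pitch on the G2 string lies at fret 12 − 10 = 2.

2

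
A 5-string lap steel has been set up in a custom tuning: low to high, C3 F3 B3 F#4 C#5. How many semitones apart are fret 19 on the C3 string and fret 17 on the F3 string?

C3 at fret 19 → G4 (MIDI 67); F3 at fret 17 → A#4 (MIDI 70).
67 − 70 = -3, so the two pitches are 3 semitones apart, with A#4 the higher.

3 semitones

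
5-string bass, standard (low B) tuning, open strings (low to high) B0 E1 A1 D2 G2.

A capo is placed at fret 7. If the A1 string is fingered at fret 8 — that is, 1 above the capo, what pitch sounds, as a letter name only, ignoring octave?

The capo raises the open A1 by 7 semitones to E2; fretting 1 more gives A1 + 7 + 1 = A1 + 8 semitones, landing on F.

F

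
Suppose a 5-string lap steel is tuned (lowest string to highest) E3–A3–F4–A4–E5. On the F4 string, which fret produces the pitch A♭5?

15

A♭5 is 15 semitones above the open F4 (F–Gb–G–Ab–…–Gb–G–Ab), so it sits at fret 15.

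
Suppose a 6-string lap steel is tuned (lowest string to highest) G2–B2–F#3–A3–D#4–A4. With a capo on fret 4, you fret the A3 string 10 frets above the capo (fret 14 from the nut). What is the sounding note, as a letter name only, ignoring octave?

B

The capo raises the open A3 by 4 semitones to C#4; fretting 10 more gives A3 + 4 + 10 = A3 + 14 semitones, landing on B.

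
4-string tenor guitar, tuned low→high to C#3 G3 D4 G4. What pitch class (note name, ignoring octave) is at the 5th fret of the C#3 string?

Each fret is one semitone, so C#3 + 5 = F#.
(Equivalently spelled Gb.)

F#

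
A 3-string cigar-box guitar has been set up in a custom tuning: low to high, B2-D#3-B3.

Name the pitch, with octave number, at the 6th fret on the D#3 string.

A3

Each fret is one semitone, so D#3 + 6 = A3.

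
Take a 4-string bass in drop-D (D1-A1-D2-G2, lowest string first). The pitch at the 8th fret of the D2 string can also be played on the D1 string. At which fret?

Fret 8 on D2 is MIDI 38 + 8 = 46 (A♯2). On the D1 string (open MIDI 26), that pitch is 46 − 26 = fret 20.

20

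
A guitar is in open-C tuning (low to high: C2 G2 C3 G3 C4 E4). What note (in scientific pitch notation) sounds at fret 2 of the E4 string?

F♯4

Each fret is one semitone, so E4 + 2 = F♯4.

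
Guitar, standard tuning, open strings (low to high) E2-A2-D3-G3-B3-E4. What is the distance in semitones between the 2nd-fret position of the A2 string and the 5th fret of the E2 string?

A2 at fret 2 → B2 (MIDI 47); E2 at fret 5 → A2 (MIDI 45).
47 − 45 = 2, so the two pitches are 2 semitones apart, with B2 the higher.

2 semitones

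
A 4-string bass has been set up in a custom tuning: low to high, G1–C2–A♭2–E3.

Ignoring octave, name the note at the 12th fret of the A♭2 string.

A♭

The open A♭2 string plus 12 semitones: Ab–A–Bb–B–…–Gb–G–Ab.
(Equivalently spelled G♯.)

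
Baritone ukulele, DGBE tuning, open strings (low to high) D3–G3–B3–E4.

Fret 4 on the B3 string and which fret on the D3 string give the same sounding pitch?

B3 at fret 4 is B3 + 4 semitones = D#4.
The open D3 string is 9 semitones below the open B3, so the same pitch on the D3 string lies at fret 4 + 9 = 13.

13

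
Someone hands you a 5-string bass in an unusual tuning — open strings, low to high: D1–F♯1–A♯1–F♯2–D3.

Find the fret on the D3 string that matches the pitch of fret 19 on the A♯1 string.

3

Fret 19 on A♯1 is MIDI 34 + 19 = 53 (F3). On the D3 string (open MIDI 50), that pitch is 53 − 50 = fret 3.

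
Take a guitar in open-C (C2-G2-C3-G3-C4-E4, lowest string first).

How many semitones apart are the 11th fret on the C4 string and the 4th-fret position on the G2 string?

24 semitones

C4 at fret 11 → B4 (MIDI 71); G2 at fret 4 → B2 (MIDI 47).
71 − 47 = 24, so the two pitches are 24 semitones apart, with B4 the higher.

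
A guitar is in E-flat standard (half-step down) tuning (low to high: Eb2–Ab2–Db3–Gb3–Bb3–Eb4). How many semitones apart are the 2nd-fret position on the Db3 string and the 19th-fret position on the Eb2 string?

7 semitones

Db3 at fret 2 → Eb3 (MIDI 51); Eb2 at fret 19 → Bb3 (MIDI 58).
51 − 58 = -7, so the two pitches are 7 semitones apart, with Bb3 the higher.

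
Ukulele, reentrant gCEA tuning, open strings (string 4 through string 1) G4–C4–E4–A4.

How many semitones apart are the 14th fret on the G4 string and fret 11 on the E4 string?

6 semitones

G4 at fret 14 → A5 (MIDI 81); E4 at fret 11 → D#5 (MIDI 75).
81 − 75 = 6, so the two pitches are 6 semitones apart, with A5 the higher.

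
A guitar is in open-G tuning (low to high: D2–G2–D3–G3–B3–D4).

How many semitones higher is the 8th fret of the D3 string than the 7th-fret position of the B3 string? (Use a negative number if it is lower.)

D3 at fret 8 → A♯3 (MIDI 58); B3 at fret 7 → F♯4 (MIDI 66).
58 − 66 = -8, so the two pitches are 8 semitones apart.

-8 semitones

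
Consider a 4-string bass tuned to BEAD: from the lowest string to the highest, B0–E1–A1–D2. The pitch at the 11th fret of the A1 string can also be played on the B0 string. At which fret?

21

Fret 11 on A1 is MIDI 33 + 11 = 44 (G#2). On the B0 string (open MIDI 23), that pitch is 44 − 23 = fret 21.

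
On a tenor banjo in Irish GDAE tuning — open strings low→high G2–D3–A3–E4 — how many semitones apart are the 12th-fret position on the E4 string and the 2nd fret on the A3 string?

E4 at fret 12 → E5 (MIDI 76); A3 at fret 2 → B3 (MIDI 59).
76 − 59 = 17, so the two pitches are 17 semitones apart, with E5 the higher.

17 semitones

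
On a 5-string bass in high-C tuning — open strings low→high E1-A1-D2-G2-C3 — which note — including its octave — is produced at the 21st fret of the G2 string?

The open G2 string plus 21 semitones: G–G#–A–A#–…–D–D#–E.
The walk passes from B into C 2 times, so the octave number goes from 2 to 4.

E4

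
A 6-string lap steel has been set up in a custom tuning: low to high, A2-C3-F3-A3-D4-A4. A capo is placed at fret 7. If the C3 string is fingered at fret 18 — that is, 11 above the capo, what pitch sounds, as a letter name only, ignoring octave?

The capo raises the open C3 by 7 semitones to G3; fretting 11 more gives C3 + 7 + 11 = C3 + 18 semitones, landing on G♭.

G♭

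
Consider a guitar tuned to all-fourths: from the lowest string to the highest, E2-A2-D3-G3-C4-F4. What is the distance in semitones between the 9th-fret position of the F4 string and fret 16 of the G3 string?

3 semitones

F4 at fret 9 → D5 (MIDI 74); G3 at fret 16 → B4 (MIDI 71).
74 − 71 = 3, so the two pitches are 3 semitones apart, with D5 the higher.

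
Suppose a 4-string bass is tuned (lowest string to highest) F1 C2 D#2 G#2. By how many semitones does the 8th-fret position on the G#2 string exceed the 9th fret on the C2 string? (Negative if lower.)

G#2 at fret 8 → E3 (MIDI 52); C2 at fret 9 → A2 (MIDI 45).
52 − 45 = 7, so the two pitches are 7 semitones apart.

7 semitones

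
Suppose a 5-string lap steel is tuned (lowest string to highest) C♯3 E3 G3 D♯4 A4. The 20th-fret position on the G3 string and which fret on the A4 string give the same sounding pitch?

Fret 20 on G3 is MIDI 55 + 20 = 75 (D♯5). On the A4 string (open MIDI 69), that pitch is 75 − 69 = fret 6.

6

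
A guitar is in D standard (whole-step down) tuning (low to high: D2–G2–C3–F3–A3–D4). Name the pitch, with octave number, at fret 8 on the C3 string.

C3 is MIDI 48. Adding 8 gives 56, which is G#3.
(Equivalently spelled Ab3.)

G#3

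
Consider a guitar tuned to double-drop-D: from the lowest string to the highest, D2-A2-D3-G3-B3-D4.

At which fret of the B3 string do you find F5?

18

F5 is 18 semitones above the open B3 (B–C–C#–D–…–D#–E–F), so it sits at fret 18.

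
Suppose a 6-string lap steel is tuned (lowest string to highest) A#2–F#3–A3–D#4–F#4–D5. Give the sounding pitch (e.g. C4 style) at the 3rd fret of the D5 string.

F5

Each fret is one semitone, so D5 + 3 = F5.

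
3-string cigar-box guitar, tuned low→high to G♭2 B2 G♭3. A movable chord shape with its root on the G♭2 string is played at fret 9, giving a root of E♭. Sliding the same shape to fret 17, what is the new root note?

B

Moving from fret 9 to fret 17 shifts the root by 8 semitones.
E♭ up 8 semitones is B.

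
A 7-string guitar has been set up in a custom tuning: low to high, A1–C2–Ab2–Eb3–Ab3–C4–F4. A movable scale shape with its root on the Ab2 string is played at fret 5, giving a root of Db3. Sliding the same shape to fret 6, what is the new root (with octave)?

D3

Moving from fret 5 to fret 6 shifts the root by 1 semitone.
Db3 up 1 semitone is D3.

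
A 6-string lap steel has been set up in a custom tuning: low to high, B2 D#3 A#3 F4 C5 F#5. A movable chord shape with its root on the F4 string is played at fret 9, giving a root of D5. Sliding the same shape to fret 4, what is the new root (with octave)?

A4

Moving from fret 9 to fret 4 shifts the root by -5 semitones.
D5 down 5 semitones is A4.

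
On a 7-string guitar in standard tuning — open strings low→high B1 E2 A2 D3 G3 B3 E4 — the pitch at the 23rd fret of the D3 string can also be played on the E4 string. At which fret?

9

D3 at fret 23 is D3 + 23 semitones = C#5.
The open E4 string is 14 semitones above the open D3, so the same pitch on the E4 string lies at fret 23 − 14 = 9.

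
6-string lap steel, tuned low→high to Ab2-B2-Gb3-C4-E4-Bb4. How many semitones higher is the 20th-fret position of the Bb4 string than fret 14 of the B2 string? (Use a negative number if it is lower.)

29 semitones

Bb4 at fret 20 → Gb6 (MIDI 90); B2 at fret 14 → Db4 (MIDI 61).
90 − 61 = 29, so the two pitches are 29 semitones apart.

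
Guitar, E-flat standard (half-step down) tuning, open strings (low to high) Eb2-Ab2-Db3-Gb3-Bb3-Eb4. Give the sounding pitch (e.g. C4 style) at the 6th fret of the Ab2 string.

Ab2 is MIDI 44. Adding 6 gives 50, which is D3.

D3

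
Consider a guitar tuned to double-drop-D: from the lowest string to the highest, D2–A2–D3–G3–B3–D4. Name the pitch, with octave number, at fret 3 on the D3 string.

The open D3 string plus 3 semitones: D–D#–E–F.
No B→C boundary is crossed, so the octave stays at 3.

F3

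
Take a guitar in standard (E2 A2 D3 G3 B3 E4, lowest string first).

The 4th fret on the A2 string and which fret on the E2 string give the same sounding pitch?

9

A2 at fret 4 is A2 + 4 semitones = C♯3.
The open E2 string is 5 semitones below the open A2, so the same pitch on the E2 string lies at fret 4 + 5 = 9.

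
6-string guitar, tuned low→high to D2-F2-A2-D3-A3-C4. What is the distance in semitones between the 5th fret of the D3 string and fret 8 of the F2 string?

6 semitones

D3 at fret 5 → G3 (MIDI 55); F2 at fret 8 → C#3 (MIDI 49).
55 − 49 = 6, so the two pitches are 6 semitones apart, with G3 the higher.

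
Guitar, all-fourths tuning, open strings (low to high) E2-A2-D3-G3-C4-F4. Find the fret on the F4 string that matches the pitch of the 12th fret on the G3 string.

2

G3 at fret 12 is G3 + 12 semitones = G4.
The open F4 string is 10 semitones above the open G3, so the same pitch on the F4 string lies at fret 12 − 10 = 2.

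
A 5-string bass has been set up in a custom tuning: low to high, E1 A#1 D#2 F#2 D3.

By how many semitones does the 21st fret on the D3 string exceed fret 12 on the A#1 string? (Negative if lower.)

25 semitones

D3 at fret 21 → B4 (MIDI 71); A#1 at fret 12 → A#2 (MIDI 46).
71 − 46 = 25, so the two pitches are 25 semitones apart.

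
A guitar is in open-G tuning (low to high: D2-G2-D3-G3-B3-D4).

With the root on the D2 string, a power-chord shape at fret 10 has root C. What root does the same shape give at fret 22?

C

Moving from fret 10 to fret 22 shifts the root by 12 semitones.
C up 12 semitones is C.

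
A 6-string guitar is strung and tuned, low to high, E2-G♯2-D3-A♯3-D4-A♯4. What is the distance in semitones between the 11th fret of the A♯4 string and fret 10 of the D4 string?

9 semitones

A♯4 at fret 11 → A5 (MIDI 81); D4 at fret 10 → C5 (MIDI 72).
81 − 72 = 9, so the two pitches are 9 semitones apart, with A5 the higher.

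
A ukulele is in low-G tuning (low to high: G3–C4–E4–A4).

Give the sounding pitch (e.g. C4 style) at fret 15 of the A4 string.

Each fret is one semitone, so A4 + 15 = C6.

C6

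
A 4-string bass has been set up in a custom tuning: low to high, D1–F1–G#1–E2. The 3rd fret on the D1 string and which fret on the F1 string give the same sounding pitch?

0

D1 at fret 3 is D1 + 3 semitones = F1.
The open F1 string is 3 semitones above the open D1, so the same pitch on the F1 string lies at fret 3 − 3 = 0.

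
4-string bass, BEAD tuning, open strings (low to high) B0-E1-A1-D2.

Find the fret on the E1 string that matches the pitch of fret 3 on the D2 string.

D2 at fret 3 is D2 + 3 semitones = F2.
The open E1 string is 10 semitones below the open D2, so the same pitch on the E1 string lies at fret 3 + 10 = 13.

13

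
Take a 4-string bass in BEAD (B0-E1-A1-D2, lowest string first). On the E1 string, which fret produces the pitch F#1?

2

F#1 is 2 semitones above the open E1 (E–F–F#), so it sits at fret 2.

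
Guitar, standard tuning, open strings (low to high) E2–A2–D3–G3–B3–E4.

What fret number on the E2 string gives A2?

5

A2 is 5 semitones above the open E2 (E–F–F#–G–G#–A), so it sits at fret 5.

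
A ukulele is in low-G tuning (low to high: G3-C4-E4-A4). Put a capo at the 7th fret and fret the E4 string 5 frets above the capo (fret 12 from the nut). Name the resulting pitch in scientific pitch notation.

E5

The capo raises the open E4 by 7 semitones to B4; fretting 5 more gives E4 + 7 + 5 = E4 + 12 semitones = E5.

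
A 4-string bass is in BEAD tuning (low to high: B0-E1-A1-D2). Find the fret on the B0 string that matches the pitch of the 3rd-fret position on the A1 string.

A1 at fret 3 is A1 + 3 semitones = C2.
The open B0 string is 10 semitones below the open A1, so the same pitch on the B0 string lies at fret 3 + 10 = 13.

13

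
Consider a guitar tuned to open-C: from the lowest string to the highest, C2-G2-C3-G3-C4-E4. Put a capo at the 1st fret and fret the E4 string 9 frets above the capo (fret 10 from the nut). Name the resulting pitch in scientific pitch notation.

The capo raises the open E4 by 1 semitone to F4; fretting 9 more gives E4 + 1 + 9 = E4 + 10 semitones = D5.

D5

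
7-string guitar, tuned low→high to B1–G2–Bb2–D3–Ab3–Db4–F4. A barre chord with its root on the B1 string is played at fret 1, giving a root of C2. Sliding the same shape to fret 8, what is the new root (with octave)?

Moving from fret 1 to fret 8 shifts the root by 7 semitones.
C2 up 7 semitones is G2.

G2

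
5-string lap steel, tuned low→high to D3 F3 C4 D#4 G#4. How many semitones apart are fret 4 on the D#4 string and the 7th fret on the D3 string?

10 semitones

D#4 at fret 4 → G4 (MIDI 67); D3 at fret 7 → A3 (MIDI 57).
67 − 57 = 10, so the two pitches are 10 semitones apart, with G4 the higher.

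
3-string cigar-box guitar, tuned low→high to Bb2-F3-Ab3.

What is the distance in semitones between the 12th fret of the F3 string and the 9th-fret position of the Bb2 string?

F3 at fret 12 → F4 (MIDI 65); Bb2 at fret 9 → G3 (MIDI 55).
65 − 55 = 10, so the two pitches are 10 semitones apart, with F4 the higher.

10 semitones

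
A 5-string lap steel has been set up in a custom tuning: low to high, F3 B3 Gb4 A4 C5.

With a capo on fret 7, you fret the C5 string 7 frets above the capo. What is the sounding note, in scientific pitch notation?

D6

The capo raises the open C5 by 7 semitones to G5; fretting 7 more gives C5 + 7 + 7 = C5 + 14 semitones = D6.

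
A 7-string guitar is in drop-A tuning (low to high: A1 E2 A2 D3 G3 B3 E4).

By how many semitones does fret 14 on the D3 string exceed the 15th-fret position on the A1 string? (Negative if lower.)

16 semitones

D3 at fret 14 → E4 (MIDI 64); A1 at fret 15 → C3 (MIDI 48).
64 − 48 = 16, so the two pitches are 16 semitones apart.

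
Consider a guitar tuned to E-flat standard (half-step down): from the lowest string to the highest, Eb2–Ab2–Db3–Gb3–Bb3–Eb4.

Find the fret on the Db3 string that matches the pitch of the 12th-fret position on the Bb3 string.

21

Bb3 at fret 12 is Bb3 + 12 semitones = Bb4.
The open Db3 string is 9 semitones below the open Bb3, so the same pitch on the Db3 string lies at fret 12 + 9 = 21.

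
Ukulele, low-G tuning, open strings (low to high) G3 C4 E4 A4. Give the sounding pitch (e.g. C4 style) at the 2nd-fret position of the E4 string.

F#4

The open E4 string plus 2 semitones: E–F–F#.
No B→C boundary is crossed, so the octave stays at 4.
(Equivalently spelled Gb4.)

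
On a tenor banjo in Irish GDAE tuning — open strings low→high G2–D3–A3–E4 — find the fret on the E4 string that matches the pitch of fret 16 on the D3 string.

Fret 16 on D3 is MIDI 50 + 16 = 66 (F#4). On the E4 string (open MIDI 64), that pitch is 66 − 64 = fret 2.

2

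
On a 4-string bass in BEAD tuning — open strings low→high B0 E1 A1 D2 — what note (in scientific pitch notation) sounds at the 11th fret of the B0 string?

A♯1

B0 is MIDI 23. Adding 11 gives 34, which is A♯1.
(Equivalently spelled B♭1.)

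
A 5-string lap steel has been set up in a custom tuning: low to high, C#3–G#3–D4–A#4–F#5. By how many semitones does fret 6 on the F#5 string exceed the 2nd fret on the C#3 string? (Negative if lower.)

33 semitones

F#5 at fret 6 → C6 (MIDI 84); C#3 at fret 2 → D#3 (MIDI 51).
84 − 51 = 33, so the two pitches are 33 semitones apart.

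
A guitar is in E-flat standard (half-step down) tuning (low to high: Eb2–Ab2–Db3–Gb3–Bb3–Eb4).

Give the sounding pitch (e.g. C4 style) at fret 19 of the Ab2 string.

Eb4

Ab2 is MIDI 44. Adding 19 gives 63, which is Eb4.
(Equivalently spelled D#4.)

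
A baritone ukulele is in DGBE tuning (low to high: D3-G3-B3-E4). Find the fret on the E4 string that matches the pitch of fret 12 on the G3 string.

3

G3 at fret 12 is G3 + 12 semitones = G4.
The open E4 string is 9 semitones above the open G3, so the same pitch on the E4 string lies at fret 12 − 9 = 3.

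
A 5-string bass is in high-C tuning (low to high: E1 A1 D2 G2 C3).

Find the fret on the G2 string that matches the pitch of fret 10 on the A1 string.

0

Fret 10 on A1 is MIDI 33 + 10 = 43 (G2). On the G2 string (open MIDI 43), that pitch is 43 − 43 = fret 0.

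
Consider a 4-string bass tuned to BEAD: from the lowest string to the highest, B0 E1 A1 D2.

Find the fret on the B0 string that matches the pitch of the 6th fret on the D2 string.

21

Fret 6 on D2 is MIDI 38 + 6 = 44 (G#2). On the B0 string (open MIDI 23), that pitch is 44 − 23 = fret 21.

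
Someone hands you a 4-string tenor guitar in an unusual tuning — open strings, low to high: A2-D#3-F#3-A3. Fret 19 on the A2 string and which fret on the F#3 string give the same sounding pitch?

10

A2 at fret 19 is A2 + 19 semitones = E4.
The open F#3 string is 9 semitones above the open A2, so the same pitch on the F#3 string lies at fret 19 − 9 = 10.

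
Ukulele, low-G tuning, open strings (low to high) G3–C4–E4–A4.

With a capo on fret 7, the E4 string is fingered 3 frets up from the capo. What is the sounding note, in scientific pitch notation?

The capo raises the open E4 by 7 semitones to B4; fretting 3 more gives E4 + 7 + 3 = E4 + 10 semitones = D5.

D5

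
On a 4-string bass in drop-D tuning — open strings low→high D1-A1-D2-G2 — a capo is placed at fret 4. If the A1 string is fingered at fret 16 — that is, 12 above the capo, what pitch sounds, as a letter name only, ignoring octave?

C♯

The capo raises the open A1 by 4 semitones to C♯2; fretting 12 more gives A1 + 4 + 12 = A1 + 16 semitones, landing on C♯.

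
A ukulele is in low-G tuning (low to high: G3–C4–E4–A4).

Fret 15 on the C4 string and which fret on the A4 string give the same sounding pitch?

C4 at fret 15 is C4 + 15 semitones = D♯5.
The open A4 string is 9 semitones above the open C4, so the same pitch on the A4 string lies at fret 15 − 9 = 6.

6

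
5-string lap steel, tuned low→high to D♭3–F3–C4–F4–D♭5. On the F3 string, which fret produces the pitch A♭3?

A♭3 is 3 semitones above the open F3 (F–Gb–G–Ab), so it sits at fret 3.

3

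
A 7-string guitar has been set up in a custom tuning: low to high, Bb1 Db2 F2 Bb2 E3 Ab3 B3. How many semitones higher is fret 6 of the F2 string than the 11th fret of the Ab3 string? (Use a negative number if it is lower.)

F2 at fret 6 → B2 (MIDI 47); Ab3 at fret 11 → G4 (MIDI 67).
47 − 67 = -20, so the two pitches are 20 semitones apart.

-20 semitones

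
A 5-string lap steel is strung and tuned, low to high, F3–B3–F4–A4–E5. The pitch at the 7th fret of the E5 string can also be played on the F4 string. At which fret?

E5 at fret 7 is E5 + 7 semitones = B5.
The open F4 string is 11 semitones below the open E5, so the same pitch on the F4 string lies at fret 7 + 11 = 18.

18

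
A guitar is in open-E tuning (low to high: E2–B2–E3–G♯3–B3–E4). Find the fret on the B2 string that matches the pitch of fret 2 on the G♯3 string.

Fret 2 on G♯3 is MIDI 56 + 2 = 58 (A♯3). On the B2 string (open MIDI 47), that pitch is 58 − 47 = fret 11.

11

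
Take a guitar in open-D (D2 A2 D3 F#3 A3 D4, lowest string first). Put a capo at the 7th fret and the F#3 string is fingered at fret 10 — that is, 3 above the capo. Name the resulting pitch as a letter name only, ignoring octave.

The capo raises the open F#3 by 7 semitones to C#4; fretting 3 more gives F#3 + 7 + 3 = F#3 + 10 semitones, landing on E.

E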